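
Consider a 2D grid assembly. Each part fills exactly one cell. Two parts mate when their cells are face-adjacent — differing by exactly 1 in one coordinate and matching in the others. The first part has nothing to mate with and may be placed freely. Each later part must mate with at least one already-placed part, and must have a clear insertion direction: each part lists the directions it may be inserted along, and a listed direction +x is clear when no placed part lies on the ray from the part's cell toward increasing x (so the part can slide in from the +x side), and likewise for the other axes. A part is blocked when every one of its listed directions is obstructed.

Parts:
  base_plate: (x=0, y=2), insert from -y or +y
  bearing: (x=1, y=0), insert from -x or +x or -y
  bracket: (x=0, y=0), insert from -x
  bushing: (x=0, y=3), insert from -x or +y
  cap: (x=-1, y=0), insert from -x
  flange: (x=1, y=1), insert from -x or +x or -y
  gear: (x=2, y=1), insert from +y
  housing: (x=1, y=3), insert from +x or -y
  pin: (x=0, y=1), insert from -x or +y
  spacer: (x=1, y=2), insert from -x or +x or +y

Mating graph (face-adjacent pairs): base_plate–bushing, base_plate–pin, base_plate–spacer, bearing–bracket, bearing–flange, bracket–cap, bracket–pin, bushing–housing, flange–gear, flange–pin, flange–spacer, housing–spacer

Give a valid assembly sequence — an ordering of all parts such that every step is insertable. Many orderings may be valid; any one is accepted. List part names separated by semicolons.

spacer; housing; base_plate; pin; bracket; cap; flange; bearing; bushing; gear

1. spacer@(1, 2) [-x clear] — {spacer}
2. housing@(1, 3) [+x clear] — {housing, spacer}
3. base_plate@(0, 2) [-y clear] — {base_plate, housing, spacer}
4. pin@(0, 1) [-x clear] — {base_plate, housing, pin, spacer}
5. bracket@(0, 0) [-x clear] — {base_plate, bracket, housing, pin, spacer}
6. cap@(-1, 0) [-x clear] — {base_plate, bracket, cap, housing, pin, spacer}
7. flange@(1, 1) [+x clear] — {base_plate, bracket, cap, flange, housing, pin, spacer}
8. bearing@(1, 0) [+x clear] — {base_plate, bearing, bracket, cap, flange, housing, pin, spacer}
9. bushing@(0, 3) [-x clear] — {base_plate, bearing, bracket, bushing, cap, flange, housing, pin, spacer}
10. gear@(2, 1) [+y clear] — {base_plate, bearing, bracket, bushing, cap, flange, gear, housing, pin, spacer}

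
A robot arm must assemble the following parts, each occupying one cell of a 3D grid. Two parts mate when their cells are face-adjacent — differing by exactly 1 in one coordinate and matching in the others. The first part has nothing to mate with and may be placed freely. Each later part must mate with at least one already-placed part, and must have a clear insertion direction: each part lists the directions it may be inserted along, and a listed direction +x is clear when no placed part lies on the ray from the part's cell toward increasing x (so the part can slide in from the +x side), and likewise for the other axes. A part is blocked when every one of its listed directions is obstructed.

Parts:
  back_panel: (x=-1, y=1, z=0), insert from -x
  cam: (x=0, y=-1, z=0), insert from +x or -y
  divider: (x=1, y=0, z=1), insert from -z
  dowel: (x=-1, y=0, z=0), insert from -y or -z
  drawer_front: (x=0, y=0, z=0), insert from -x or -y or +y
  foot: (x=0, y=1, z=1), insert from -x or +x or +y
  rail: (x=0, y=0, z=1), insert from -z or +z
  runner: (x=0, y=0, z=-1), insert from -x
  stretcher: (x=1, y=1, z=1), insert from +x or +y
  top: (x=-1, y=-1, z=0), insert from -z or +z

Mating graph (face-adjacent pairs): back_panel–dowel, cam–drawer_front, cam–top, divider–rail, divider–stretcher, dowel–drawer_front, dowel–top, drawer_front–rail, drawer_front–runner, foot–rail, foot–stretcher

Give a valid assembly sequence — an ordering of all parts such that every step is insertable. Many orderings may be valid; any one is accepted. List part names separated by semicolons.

1. dowel@(-1, 0, 0) [-y clear] — {dowel}
2. drawer_front@(0, 0, 0) [-y clear] — {dowel, drawer_front}
3. top@(-1, -1, 0) [-z clear] — {dowel, drawer_front, top}
4. cam@(0, -1, 0) [+x clear] — {cam, dowel, drawer_front, top}
5. rail@(0, 0, 1) [+z clear] — {cam, dowel, drawer_front, rail, top}
6. foot@(0, 1, 1) [-x clear] — {cam, dowel, drawer_front, foot, rail, top}
7. stretcher@(1, 1, 1) [+x clear] — {cam, dowel, drawer_front, foot, rail, stretcher, top}
8. divider@(1, 0, 1) [-z clear] — {cam, divider, dowel, drawer_front, foot, rail, stretcher, top}
9. back_panel@(-1, 1, 0) [-x clear] — {back_panel, cam, divider, dowel, drawer_front, foot, rail, stretcher, top}
10. runner@(0, 0, -1) [-x clear] — {back_panel, cam, divider, dowel, drawer_front, foot, rail, runner, stretcher, top}

dowel; drawer_front; top; cam; rail; foot; stretcher; divider; back_panel; runner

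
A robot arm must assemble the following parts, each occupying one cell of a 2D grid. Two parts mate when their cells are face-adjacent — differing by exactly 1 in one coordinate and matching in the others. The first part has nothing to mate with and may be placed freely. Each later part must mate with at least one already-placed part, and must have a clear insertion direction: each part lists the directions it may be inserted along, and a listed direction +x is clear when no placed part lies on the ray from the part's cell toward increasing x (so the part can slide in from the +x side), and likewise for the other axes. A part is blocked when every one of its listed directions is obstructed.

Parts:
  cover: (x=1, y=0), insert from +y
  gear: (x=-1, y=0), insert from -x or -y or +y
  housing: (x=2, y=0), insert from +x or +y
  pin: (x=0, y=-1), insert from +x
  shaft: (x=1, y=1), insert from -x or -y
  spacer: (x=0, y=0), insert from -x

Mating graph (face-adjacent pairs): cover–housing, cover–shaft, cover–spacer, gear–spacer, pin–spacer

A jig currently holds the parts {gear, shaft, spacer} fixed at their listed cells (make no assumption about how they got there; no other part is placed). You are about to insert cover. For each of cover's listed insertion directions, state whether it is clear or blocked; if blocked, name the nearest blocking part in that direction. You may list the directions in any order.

+y: blocked by shaft

+y: nearest on ray is shaft@(1, 1) ⇒ blocked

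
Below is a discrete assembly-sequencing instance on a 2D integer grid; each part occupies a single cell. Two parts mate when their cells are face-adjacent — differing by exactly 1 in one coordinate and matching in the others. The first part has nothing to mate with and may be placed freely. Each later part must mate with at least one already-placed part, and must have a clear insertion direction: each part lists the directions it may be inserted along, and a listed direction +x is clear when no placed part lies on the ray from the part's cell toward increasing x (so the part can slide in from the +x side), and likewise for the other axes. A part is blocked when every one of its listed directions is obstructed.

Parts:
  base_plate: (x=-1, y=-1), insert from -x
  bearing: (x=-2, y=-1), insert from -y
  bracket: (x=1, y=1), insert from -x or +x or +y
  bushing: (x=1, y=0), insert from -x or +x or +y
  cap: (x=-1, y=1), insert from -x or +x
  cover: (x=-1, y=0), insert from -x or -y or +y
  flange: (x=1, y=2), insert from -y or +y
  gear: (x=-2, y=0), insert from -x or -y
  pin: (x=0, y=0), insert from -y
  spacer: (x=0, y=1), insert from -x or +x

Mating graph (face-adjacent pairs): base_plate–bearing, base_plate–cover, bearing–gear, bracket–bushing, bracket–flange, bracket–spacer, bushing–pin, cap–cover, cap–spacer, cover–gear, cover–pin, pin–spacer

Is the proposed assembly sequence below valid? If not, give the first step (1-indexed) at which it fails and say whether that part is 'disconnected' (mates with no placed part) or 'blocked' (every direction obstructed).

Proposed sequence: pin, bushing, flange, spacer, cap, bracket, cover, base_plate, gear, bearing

Invalid at step 3 (disconnected)

1. pin@(0, 0) [-y clear] — {pin}
2. bushing@(1, 0) [+x clear] — {bushing, pin}
3. flange@(1, 2) — no placed neighbour ⇒ disconnected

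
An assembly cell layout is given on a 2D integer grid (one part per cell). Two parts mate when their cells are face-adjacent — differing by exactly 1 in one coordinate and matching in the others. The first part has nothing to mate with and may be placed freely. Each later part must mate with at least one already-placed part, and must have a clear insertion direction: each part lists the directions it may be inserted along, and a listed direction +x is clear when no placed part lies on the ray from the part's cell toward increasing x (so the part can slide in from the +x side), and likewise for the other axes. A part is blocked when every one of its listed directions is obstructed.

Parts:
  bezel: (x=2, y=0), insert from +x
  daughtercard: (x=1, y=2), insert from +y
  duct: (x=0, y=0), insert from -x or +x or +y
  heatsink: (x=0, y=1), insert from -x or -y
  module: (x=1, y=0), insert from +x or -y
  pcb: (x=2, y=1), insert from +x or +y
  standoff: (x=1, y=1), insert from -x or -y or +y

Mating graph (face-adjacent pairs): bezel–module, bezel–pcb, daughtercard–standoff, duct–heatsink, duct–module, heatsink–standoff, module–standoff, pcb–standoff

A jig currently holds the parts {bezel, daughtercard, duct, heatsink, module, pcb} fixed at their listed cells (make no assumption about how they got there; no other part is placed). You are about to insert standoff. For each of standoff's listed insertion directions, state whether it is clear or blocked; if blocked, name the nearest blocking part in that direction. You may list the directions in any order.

+y: blocked by daughtercard; -x: blocked by heatsink; -y: blocked by module

-x: nearest on ray is heatsink@(0, 1) ⇒ blocked
-y: nearest on ray is module@(1, 0) ⇒ blocked
+y: nearest on ray is daughtercard@(1, 2) ⇒ blocked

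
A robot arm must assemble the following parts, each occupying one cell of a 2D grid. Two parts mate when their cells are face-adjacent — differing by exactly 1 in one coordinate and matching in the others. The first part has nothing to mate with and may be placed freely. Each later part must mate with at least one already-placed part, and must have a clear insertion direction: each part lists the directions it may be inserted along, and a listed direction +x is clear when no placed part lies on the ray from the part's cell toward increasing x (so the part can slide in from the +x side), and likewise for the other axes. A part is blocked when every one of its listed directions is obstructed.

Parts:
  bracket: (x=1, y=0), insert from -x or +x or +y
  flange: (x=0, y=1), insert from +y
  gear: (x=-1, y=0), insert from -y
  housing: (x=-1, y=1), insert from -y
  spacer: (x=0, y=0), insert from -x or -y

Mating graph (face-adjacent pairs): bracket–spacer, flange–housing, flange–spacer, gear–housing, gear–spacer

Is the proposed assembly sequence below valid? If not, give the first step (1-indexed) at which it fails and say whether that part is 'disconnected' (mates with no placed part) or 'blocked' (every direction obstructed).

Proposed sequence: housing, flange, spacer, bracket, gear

Valid

1. housing@(-1, 1) [-y clear] — {housing}
2. flange@(0, 1) [+y clear] — {flange, housing}
3. spacer@(0, 0) [-x clear] — {flange, housing, spacer}
4. bracket@(1, 0) [+x clear] — {bracket, flange, housing, spacer}
5. gear@(-1, 0) [-y clear] — {bracket, flange, gear, housing, spacer}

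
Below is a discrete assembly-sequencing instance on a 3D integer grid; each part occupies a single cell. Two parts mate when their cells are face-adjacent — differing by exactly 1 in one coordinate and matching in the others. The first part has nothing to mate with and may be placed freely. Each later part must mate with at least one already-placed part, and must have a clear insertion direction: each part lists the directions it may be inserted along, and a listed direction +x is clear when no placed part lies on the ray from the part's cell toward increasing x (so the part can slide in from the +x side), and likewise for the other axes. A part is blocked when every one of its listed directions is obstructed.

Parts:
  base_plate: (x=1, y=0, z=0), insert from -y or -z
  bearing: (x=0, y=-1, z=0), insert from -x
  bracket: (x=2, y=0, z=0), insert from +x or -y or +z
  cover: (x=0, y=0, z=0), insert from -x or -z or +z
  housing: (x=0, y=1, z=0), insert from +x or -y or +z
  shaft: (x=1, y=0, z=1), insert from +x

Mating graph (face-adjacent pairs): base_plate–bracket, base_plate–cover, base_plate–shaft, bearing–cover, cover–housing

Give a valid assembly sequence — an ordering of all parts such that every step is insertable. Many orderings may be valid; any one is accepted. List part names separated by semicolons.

bearing; cover; base_plate; bracket; shaft; housing

1. bearing@(0, -1, 0) [-x clear] — {bearing}
2. cover@(0, 0, 0) [-x clear] — {bearing, cover}
3. base_plate@(1, 0, 0) [-y clear] — {base_plate, bearing, cover}
4. bracket@(2, 0, 0) [+x clear] — {base_plate, bearing, bracket, cover}
5. shaft@(1, 0, 1) [+x clear] — {base_plate, bearing, bracket, cover, shaft}
6. housing@(0, 1, 0) [+x clear] — {base_plate, bearing, bracket, cover, housing, shaft}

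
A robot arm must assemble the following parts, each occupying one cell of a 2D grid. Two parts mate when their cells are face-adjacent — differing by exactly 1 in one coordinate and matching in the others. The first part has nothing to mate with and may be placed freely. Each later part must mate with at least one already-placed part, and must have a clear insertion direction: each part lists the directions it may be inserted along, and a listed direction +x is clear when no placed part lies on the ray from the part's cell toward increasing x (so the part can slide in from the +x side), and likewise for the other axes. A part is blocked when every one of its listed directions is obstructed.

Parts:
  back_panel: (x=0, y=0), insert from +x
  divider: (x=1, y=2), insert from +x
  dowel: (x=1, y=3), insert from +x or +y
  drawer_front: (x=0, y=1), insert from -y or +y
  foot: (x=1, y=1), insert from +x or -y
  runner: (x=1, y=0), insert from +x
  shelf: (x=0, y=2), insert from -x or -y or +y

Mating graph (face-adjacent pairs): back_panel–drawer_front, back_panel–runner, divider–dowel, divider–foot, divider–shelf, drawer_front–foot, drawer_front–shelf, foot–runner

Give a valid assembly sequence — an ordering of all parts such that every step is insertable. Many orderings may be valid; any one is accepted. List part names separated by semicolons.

dowel; divider; shelf; foot; drawer_front; back_panel; runner

1. dowel@(1, 3) [+x clear] — {dowel}
2. divider@(1, 2) [+x clear] — {divider, dowel}
3. shelf@(0, 2) [-x clear] — {divider, dowel, shelf}
4. foot@(1, 1) [+x clear] — {divider, dowel, foot, shelf}
5. drawer_front@(0, 1) [-y clear] — {divider, dowel, drawer_front, foot, shelf}
6. back_panel@(0, 0) [+x clear] — {back_panel, divider, dowel, drawer_front, foot, shelf}
7. runner@(1, 0) [+x clear] — {back_panel, divider, dowel, drawer_front, foot, runner, shelf}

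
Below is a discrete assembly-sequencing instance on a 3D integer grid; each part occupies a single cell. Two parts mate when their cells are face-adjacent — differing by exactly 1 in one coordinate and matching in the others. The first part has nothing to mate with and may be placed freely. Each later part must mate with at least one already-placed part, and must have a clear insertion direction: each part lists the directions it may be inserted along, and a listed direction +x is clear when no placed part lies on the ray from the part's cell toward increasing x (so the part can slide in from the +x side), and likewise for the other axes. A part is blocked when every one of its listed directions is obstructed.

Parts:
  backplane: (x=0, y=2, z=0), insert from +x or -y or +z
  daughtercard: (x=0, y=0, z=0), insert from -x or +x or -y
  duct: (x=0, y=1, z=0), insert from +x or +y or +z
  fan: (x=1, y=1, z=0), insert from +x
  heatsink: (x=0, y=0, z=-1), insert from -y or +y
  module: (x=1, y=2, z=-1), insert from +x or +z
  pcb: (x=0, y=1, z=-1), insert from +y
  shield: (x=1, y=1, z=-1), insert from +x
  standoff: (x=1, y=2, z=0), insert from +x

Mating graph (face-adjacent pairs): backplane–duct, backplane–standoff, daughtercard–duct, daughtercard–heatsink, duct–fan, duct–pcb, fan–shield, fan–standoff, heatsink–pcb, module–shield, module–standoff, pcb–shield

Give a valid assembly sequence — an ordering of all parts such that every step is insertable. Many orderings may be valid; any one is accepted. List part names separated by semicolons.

1. daughtercard@(0, 0, 0) [-x clear] — {daughtercard}
2. duct@(0, 1, 0) [+x clear] — {daughtercard, duct}
3. fan@(1, 1, 0) [+x clear] — {daughtercard, duct, fan}
4. standoff@(1, 2, 0) [+x clear] — {daughtercard, duct, fan, standoff}
5. pcb@(0, 1, -1) [+y clear] — {daughtercard, duct, fan, pcb, standoff}
6. module@(1, 2, -1) [+x clear] — {daughtercard, duct, fan, module, pcb, standoff}
7. shield@(1, 1, -1) [+x clear] — {daughtercard, duct, fan, module, pcb, shield, standoff}
8. heatsink@(0, 0, -1) [-y clear] — {daughtercard, duct, fan, heatsink, module, pcb, shield, standoff}
9. backplane@(0, 2, 0) [+z clear] — {backplane, daughtercard, duct, fan, heatsink, module, pcb, shield, standoff}

daughtercard; duct; fan; standoff; pcb; module; shield; heatsink; backplane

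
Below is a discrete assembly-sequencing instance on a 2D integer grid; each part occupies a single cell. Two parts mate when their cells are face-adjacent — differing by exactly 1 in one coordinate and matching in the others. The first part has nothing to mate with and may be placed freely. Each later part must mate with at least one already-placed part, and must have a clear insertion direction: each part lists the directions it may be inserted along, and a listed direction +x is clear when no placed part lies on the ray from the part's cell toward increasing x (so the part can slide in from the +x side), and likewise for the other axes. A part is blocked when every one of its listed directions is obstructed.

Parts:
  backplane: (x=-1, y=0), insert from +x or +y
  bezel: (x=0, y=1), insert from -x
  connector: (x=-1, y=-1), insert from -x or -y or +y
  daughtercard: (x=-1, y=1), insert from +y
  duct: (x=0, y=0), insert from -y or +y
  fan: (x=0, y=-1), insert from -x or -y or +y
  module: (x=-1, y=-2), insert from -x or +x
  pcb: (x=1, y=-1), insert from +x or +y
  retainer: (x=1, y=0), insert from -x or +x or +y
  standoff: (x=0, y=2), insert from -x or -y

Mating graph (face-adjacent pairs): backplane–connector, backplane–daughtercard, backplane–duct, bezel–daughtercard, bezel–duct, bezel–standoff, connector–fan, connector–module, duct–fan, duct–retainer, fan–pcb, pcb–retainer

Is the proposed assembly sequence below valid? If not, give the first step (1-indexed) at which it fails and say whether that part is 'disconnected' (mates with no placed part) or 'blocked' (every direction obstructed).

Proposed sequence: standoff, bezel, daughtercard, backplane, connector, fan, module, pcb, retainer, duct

Invalid at step 10 (blocked)

1. standoff@(0, 2) [-x clear] — {standoff}
2. bezel@(0, 1) [-x clear] — {bezel, standoff}
3. daughtercard@(-1, 1) [+y clear] — {bezel, daughtercard, standoff}
4. backplane@(-1, 0) [+x clear] — {backplane, bezel, daughtercard, standoff}
5. connector@(-1, -1) [-x clear] — {backplane, bezel, connector, daughtercard, standoff}
6. fan@(0, -1) [-y clear] — {backplane, bezel, connector, daughtercard, fan, standoff}
7. module@(-1, -2) [-x clear] — {backplane, bezel, connector, daughtercard, fan, module, standoff}
8. pcb@(1, -1) [+x clear] — {backplane, bezel, connector, daughtercard, fan, module, pcb, standoff}
9. retainer@(1, 0) [+x clear] — {backplane, bezel, connector, daughtercard, fan, module, pcb, retainer, standoff}
10. duct@(0, 0) — -y/+y all obstructed ⇒ blocked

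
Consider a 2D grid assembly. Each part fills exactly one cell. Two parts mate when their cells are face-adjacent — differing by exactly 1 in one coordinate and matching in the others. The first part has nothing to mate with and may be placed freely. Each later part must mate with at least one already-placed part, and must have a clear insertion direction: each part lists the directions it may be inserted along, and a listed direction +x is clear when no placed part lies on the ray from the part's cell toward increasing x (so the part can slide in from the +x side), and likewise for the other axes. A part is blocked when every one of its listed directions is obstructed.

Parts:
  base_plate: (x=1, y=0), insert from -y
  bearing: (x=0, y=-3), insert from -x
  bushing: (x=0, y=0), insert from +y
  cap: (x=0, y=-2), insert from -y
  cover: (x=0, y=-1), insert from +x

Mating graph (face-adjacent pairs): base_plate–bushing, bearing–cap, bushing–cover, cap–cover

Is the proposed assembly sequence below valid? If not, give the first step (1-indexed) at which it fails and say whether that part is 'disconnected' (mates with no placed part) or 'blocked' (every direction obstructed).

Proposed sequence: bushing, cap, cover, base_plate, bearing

1. bushing@(0, 0) [+y clear] — {bushing}
2. cap@(0, -2) — no placed neighbour ⇒ disconnected

Invalid at step 2 (disconnected)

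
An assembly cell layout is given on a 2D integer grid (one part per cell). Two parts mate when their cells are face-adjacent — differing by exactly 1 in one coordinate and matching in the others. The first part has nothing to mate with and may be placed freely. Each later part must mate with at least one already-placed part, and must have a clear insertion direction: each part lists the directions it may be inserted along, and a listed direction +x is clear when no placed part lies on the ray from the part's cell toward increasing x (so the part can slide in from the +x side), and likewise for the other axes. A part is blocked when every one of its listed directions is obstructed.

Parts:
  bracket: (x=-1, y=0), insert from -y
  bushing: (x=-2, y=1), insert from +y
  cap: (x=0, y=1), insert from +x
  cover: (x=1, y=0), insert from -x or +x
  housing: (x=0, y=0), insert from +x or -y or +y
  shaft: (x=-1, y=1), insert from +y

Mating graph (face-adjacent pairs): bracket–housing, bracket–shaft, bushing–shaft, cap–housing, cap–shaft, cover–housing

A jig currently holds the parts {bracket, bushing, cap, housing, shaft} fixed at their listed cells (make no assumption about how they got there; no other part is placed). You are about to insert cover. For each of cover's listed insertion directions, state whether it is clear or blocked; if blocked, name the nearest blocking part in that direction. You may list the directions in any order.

+x: clear; -x: blocked by housing

-x: nearest on ray is housing@(0, 0) ⇒ blocked
+x: ray from cover(1, 0) has no placed part ⇒ clear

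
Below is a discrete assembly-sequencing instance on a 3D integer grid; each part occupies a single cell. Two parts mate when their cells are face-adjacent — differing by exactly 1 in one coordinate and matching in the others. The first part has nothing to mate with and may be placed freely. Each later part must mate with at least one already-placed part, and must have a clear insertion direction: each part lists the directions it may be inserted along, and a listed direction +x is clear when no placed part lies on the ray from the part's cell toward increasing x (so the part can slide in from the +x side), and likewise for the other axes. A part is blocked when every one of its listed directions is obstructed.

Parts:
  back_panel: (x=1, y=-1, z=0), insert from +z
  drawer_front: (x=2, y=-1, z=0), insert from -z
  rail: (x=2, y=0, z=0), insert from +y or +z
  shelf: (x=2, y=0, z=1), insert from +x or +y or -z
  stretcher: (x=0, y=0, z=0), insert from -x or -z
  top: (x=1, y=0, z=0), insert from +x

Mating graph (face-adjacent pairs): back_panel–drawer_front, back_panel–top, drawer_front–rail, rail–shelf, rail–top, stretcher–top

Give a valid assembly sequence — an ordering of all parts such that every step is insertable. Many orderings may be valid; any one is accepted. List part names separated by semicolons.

1. stretcher@(0, 0, 0) [-x clear] — {stretcher}
2. top@(1, 0, 0) [+x clear] — {stretcher, top}
3. rail@(2, 0, 0) [+y clear] — {rail, stretcher, top}
4. shelf@(2, 0, 1) [+x clear] — {rail, shelf, stretcher, top}
5. drawer_front@(2, -1, 0) [-z clear] — {drawer_front, rail, shelf, stretcher, top}
6. back_panel@(1, -1, 0) [+z clear] — {back_panel, drawer_front, rail, shelf, stretcher, top}

stretcher; top; rail; shelf; drawer_front; back_panel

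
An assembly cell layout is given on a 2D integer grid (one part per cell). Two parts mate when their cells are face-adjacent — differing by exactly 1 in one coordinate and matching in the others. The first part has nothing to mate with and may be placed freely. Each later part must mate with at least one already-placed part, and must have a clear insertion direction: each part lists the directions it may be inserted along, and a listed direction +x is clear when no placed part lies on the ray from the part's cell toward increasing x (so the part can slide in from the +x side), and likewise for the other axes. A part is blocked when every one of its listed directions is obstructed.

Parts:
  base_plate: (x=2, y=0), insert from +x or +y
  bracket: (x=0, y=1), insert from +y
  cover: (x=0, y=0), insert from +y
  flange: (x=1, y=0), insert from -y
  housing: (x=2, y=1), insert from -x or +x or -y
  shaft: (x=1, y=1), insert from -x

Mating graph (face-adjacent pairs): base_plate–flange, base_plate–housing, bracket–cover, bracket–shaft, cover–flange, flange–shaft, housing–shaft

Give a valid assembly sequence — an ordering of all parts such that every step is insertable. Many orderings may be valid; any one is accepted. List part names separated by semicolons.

base_plate; housing; flange; shaft; cover; bracket

1. base_plate@(2, 0) [+x clear] — {base_plate}
2. housing@(2, 1) [-x clear] — {base_plate, housing}
3. flange@(1, 0) [-y clear] — {base_plate, flange, housing}
4. shaft@(1, 1) [-x clear] — {base_plate, flange, housing, shaft}
5. cover@(0, 0) [+y clear] — {base_plate, cover, flange, housing, shaft}
6. bracket@(0, 1) [+y clear] — {base_plate, bracket, cover, flange, housing, shaft}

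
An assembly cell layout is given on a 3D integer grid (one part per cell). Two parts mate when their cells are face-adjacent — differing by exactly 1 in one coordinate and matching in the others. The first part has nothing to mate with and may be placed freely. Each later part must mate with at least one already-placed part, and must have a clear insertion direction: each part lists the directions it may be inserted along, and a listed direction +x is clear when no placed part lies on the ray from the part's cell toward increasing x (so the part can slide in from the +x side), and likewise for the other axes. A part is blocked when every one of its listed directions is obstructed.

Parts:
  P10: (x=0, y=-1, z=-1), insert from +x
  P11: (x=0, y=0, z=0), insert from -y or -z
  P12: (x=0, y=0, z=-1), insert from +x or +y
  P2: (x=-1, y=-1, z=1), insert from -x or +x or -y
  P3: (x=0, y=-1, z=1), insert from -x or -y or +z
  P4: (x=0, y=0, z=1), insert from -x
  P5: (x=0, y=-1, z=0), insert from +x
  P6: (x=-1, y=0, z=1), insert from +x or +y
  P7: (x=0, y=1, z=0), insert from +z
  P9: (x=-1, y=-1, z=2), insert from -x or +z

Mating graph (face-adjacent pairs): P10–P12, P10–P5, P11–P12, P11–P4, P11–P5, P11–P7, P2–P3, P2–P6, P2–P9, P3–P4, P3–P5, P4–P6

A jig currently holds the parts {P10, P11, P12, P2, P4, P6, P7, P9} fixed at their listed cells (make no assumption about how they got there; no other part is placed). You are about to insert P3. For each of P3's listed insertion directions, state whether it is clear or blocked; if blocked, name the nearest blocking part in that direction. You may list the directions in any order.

+z: clear; -x: blocked by P2; -y: clear

-x: nearest on ray is P2@(-1, -1, 1) ⇒ blocked
-y: ray from P3(0, -1, 1) has no placed part ⇒ clear
+z: ray from P3(0, -1, 1) has no placed part ⇒ clear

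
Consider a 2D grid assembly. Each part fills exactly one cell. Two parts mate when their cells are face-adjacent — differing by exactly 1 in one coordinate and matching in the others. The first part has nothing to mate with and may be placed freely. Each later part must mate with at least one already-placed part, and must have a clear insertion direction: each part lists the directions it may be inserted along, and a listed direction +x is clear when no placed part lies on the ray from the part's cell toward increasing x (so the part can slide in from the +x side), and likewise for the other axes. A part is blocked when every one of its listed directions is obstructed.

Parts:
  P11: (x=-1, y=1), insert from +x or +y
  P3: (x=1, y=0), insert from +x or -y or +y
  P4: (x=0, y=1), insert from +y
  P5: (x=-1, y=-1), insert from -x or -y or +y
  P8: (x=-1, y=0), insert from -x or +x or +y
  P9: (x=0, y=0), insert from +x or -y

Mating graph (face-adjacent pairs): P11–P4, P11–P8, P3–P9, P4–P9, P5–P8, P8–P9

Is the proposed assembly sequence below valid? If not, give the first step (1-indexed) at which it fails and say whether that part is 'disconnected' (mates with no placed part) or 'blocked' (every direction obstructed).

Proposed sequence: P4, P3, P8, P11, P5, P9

Invalid at step 2 (disconnected)

1. P4@(0, 1) [+y clear] — {P4}
2. P3@(1, 0) — no placed neighbour ⇒ disconnected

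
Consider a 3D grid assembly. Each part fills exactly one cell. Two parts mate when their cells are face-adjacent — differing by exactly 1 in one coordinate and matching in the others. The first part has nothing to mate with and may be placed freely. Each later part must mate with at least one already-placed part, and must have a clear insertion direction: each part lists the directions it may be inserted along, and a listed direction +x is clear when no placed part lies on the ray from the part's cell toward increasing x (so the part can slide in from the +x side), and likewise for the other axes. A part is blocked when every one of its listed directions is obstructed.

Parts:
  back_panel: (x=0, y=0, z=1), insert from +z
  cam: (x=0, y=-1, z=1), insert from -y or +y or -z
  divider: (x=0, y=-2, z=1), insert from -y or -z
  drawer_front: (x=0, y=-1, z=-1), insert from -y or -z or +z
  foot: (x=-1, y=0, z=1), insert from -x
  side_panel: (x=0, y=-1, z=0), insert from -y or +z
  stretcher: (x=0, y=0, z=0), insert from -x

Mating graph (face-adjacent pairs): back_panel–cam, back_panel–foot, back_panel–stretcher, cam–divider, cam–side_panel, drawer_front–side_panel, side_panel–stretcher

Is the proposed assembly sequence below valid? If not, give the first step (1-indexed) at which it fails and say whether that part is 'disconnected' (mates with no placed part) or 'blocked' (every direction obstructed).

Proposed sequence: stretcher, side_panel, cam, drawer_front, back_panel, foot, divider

Valid

1. stretcher@(0, 0, 0) [-x clear] — {stretcher}
2. side_panel@(0, -1, 0) [-y clear] — {side_panel, stretcher}
3. cam@(0, -1, 1) [-y clear] — {cam, side_panel, stretcher}
4. drawer_front@(0, -1, -1) [-y clear] — {cam, drawer_front, side_panel, stretcher}
5. back_panel@(0, 0, 1) [+z clear] — {back_panel, cam, drawer_front, side_panel, stretcher}
6. foot@(-1, 0, 1) [-x clear] — {back_panel, cam, drawer_front, foot, side_panel, stretcher}
7. divider@(0, -2, 1) [-y clear] — {back_panel, cam, divider, drawer_front, foot, side_panel, stretcher}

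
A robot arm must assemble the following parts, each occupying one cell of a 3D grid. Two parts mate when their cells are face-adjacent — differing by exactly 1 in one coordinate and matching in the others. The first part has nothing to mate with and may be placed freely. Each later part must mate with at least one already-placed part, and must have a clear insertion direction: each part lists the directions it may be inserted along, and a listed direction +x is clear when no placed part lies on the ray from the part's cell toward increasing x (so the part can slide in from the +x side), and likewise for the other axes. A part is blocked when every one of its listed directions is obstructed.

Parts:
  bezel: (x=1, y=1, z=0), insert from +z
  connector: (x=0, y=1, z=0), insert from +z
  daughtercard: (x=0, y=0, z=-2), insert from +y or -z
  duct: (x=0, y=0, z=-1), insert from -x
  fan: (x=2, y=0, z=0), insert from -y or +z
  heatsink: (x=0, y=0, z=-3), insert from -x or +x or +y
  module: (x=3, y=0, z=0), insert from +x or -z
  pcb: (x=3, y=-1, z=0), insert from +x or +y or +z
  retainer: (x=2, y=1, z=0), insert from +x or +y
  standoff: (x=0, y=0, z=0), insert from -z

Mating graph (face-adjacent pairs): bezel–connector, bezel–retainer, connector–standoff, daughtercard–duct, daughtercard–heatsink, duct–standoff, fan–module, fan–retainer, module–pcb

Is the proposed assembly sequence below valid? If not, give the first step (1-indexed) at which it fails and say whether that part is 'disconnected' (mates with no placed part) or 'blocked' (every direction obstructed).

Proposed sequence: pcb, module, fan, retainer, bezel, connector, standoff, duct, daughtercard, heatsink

Valid

1. pcb@(3, -1, 0) [+x clear] — {pcb}
2. module@(3, 0, 0) [+x clear] — {module, pcb}
3. fan@(2, 0, 0) [-y clear] — {fan, module, pcb}
4. retainer@(2, 1, 0) [+x clear] — {fan, module, pcb, retainer}
5. bezel@(1, 1, 0) [+z clear] — {bezel, fan, module, pcb, retainer}
6. connector@(0, 1, 0) [+z clear] — {bezel, connector, fan, module, pcb, retainer}
7. standoff@(0, 0, 0) [-z clear] — {bezel, connector, fan, module, pcb, retainer, standoff}
8. duct@(0, 0, -1) [-x clear] — {bezel, connector, duct, fan, module, pcb, retainer, standoff}
9. daughtercard@(0, 0, -2) [+y clear] — {bezel, connector, daughtercard, duct, fan, module, pcb, retainer, standoff}
10. heatsink@(0, 0, -3) [-x clear] — {bezel, connector, daughtercard, duct, fan, heatsink, module, pcb, retainer, standoff}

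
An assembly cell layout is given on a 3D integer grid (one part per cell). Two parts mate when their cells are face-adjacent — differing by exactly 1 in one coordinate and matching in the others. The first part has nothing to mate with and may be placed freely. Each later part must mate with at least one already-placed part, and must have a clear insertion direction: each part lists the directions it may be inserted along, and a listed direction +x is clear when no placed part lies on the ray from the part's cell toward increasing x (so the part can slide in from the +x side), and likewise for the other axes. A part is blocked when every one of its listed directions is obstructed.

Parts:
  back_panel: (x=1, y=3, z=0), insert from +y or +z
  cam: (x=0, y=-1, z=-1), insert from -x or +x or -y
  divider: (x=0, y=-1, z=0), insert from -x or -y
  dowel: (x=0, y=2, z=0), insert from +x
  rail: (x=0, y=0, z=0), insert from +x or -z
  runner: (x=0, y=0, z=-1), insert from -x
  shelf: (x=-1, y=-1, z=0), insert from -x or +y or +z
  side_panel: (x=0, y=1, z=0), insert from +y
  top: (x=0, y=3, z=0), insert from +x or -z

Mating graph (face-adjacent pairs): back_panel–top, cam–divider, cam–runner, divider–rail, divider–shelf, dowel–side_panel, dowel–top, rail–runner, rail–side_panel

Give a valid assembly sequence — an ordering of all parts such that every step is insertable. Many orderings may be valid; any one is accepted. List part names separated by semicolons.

1. side_panel@(0, 1, 0) [+y clear] — {side_panel}
2. rail@(0, 0, 0) [+x clear] — {rail, side_panel}
3. runner@(0, 0, -1) [-x clear] — {rail, runner, side_panel}
4. cam@(0, -1, -1) [-x clear] — {cam, rail, runner, side_panel}
5. dowel@(0, 2, 0) [+x clear] — {cam, dowel, rail, runner, side_panel}
6. divider@(0, -1, 0) [-x clear] — {cam, divider, dowel, rail, runner, side_panel}
7. shelf@(-1, -1, 0) [-x clear] — {cam, divider, dowel, rail, runner, shelf, side_panel}
8. top@(0, 3, 0) [+x clear] — {cam, divider, dowel, rail, runner, shelf, side_panel, top}
9. back_panel@(1, 3, 0) [+y clear] — {back_panel, cam, divider, dowel, rail, runner, shelf, side_panel, top}

side_panel; rail; runner; cam; dowel; divider; shelf; top; back_panel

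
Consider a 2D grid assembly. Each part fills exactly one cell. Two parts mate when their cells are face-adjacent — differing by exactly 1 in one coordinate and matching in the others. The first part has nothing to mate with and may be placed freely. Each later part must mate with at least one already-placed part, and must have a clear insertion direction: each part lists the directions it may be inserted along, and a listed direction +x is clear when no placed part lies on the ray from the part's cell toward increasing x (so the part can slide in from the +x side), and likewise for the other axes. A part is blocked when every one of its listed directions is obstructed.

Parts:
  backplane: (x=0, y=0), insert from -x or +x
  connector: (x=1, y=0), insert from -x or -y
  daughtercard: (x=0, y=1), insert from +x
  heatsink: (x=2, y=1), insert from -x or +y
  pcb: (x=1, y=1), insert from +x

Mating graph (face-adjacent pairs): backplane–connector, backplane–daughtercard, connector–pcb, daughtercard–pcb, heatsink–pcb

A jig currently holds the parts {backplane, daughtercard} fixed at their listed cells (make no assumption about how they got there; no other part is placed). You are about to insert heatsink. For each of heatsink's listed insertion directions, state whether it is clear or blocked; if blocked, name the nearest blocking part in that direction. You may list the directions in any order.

-x: nearest on ray is daughtercard@(0, 1) ⇒ blocked
+y: ray from heatsink(2, 1) has no placed part ⇒ clear

+y: clear; -x: blocked by daughtercard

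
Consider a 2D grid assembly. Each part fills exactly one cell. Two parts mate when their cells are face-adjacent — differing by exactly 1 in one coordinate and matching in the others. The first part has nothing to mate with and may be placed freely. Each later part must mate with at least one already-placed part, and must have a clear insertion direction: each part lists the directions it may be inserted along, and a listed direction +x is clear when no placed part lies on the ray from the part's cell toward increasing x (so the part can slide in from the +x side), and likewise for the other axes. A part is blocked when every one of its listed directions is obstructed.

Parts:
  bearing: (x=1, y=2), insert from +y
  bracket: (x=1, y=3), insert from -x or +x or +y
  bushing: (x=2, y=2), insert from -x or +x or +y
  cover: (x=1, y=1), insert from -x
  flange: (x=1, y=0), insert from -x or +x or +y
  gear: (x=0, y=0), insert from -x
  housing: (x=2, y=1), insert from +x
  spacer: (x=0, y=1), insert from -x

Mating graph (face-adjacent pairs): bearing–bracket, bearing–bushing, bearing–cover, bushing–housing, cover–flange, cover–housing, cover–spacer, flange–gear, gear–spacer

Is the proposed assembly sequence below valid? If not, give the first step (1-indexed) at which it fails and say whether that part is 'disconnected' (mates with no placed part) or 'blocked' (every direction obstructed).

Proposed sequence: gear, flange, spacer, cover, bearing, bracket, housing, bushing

1. gear@(0, 0) [-x clear] — {gear}
2. flange@(1, 0) [+x clear] — {flange, gear}
3. spacer@(0, 1) [-x clear] — {flange, gear, spacer}
4. cover@(1, 1) — -x all obstructed ⇒ blocked

Invalid at step 4 (blocked)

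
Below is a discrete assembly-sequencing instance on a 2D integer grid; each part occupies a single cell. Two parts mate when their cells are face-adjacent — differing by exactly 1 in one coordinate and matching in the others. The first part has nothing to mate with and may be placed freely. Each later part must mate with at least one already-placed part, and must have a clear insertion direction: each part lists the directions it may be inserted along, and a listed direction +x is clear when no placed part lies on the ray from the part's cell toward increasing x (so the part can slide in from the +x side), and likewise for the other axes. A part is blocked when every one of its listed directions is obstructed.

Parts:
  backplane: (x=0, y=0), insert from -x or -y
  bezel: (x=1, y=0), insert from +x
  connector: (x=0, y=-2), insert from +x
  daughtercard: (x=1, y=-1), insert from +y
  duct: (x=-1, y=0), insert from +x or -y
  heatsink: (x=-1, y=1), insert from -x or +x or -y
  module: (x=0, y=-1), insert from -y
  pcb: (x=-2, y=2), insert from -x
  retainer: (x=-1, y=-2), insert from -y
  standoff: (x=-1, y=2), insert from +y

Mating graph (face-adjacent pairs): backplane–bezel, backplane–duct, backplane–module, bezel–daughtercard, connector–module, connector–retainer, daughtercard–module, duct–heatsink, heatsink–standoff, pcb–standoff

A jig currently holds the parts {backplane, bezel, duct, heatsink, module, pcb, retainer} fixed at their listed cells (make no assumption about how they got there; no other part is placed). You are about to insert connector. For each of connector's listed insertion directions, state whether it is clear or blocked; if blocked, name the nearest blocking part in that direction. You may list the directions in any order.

+x: ray from connector(0, -2) has no placed part ⇒ clear

+x: clear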